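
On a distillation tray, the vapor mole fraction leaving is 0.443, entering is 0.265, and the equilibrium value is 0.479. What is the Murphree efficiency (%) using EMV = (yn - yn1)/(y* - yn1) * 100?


Murphree vapor efficiency: EMV = (y_n - y_(n-1)) / (y*_n - y_(n-1)) * 100
EMV = (0.443 - 0.265) / (0.479 - 0.265) * 100 = 0.178 / 0.214 * 100 = 83.18

83.18 %


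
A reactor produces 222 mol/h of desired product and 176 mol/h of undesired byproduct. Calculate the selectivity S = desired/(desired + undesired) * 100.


Selectivity = desired / (desired + undesired) * 100
Total products = 222 + 176 = 398 mol/h
S = 222 / 398 * 100
= 0.5578 * 100
= 55.78 %

55.78 %


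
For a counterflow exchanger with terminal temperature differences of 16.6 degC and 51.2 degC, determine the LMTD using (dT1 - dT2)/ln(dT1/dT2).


LMTD = (dT1 - dT2) / ln(dT1/dT2)
= (16.6 - 51.2) / ln(16.6 / 51.2) = -34.6 / -1.12634 = 30.72

30.72 degC


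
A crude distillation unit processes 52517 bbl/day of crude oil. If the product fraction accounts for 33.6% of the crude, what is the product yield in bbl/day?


Crude throughput = 52517 bbl/day
Fraction yield = 33.6%
yield = throughput * fraction / 100
yield = 52517 * 33.6 / 100 = 17645.712

17645.712 bbl/day


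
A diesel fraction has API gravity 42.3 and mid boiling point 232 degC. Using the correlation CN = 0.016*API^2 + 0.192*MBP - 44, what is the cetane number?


CN = 0.016 * 42.3^2 + 0.192 * 232 - 44
CN = 28.62864 + 44.544 - 44 = 29.17264

29.17264


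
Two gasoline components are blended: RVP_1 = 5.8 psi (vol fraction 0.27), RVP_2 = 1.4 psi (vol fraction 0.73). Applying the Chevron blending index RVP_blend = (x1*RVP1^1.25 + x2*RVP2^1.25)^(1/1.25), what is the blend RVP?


Chevron index: RVP_blend = (sum xi*RVPi^1.25)^(1/1.25)
RVP^1.25 terms: 0.27 * 5.8^1.25 + 0.73 * 1.4^1.25 = 3.54193
RVP_blend = 3.54193^(1/1.25) = 2.750

2.750 psi


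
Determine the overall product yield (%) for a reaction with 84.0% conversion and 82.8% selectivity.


Overall yield = conversion (%) * selectivity (%) / 100
Conversion = 84.0%, Selectivity = 82.8%
Y = 84.0 * 82.8 / 100
= 69.552 %

69.552 %


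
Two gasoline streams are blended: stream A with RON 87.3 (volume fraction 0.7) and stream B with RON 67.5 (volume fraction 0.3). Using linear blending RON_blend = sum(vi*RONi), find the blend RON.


Linear blending: RON_blend = sum(vi * RONi)
Contribution 1: 0.7 * 87.3 = 61.11
Contribution 2: 0.3 * 67.5 = 20.25
RON_blend = 61.11 + 20.25 = 81.36

81.36


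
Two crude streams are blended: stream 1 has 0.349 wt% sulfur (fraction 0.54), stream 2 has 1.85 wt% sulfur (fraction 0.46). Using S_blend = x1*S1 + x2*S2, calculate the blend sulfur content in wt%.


Linear sulfur blending: S_blend = x1*S1 + x2*S2
Contribution 1: 0.54 * 0.349 = 0.18846 wt%
Contribution 2: 0.46 * 1.85 = 0.851 wt%
S_blend = 0.18846 + 0.851 = 1.03946

1.03946 wt%


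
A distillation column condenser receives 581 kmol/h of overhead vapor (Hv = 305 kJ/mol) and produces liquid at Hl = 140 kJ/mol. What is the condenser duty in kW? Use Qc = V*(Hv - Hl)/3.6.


Qc = 581 * (305 - 140) / 3.6 = 581 * 165 / 3.6 = 26630

26630 kW


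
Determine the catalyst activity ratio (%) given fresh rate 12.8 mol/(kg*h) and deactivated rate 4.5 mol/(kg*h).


Activity (%) = (rate_used / rate_fresh) * 100
rate_used = 4.5, rate_fresh = 12.8
= (4.5 / 12.8) * 100
= 0.3516 * 100 = 35.16

35.16 %


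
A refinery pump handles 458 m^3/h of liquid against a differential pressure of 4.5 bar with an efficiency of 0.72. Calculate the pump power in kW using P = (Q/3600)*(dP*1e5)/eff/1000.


Q = 458 / 3600 = 0.127222 m^3/s
P = 0.127222 * (4.5 * 1e5) / 0.72 / 1000 = 79.51

79.51 kW


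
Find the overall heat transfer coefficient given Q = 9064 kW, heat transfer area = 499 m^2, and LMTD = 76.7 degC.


From Q = U*A*LMTD, U = Q / (A * LMTD)
U = 9064 / (499 * 76.7) = 9064 / 38273.3 = 0.2368

0.2368 kW/(m^2*K)


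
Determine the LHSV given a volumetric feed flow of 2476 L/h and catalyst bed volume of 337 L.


LHSV = volumetric feed rate / catalyst volume
= 2476 L/h / 337 L
= 7.347 h^-1

7.347 h^-1


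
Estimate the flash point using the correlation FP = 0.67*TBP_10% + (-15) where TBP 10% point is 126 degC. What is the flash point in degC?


FP = 0.67 * 126 + (-15) = 69.42

69.42 degC


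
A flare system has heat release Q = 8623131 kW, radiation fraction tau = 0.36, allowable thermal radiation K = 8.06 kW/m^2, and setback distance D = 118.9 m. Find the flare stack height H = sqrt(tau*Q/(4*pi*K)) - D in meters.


tau*Q/(4*pi*K) = 0.36 * 8623131 / (4 * pi * 8.06) = 30649.4
sqrt(30649.4) = 175.07
H = 175.07 - 118.9 = 56.17

56.17 m


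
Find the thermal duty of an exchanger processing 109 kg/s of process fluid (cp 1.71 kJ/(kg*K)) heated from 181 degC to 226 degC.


Q = m_dot * cp * delta_T
delta_T = 226 - 181 = 45 K
Q = 109 * 1.71 * 45
= 186.39 * 45
= 8387.55 kW

8387.55 kW


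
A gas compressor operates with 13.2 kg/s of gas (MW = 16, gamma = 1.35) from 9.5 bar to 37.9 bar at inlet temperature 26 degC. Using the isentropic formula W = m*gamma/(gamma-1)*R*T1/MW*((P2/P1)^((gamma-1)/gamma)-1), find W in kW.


Isentropic work: W = m*(gamma/(gamma-1))*(R*T1/MW)*((P2/P1)^((gamma-1)/gamma) - 1)
T1 = 26 + 273.15 = 299.15 K
Pressure ratio = 37.9 / 9.5 = 3.98947
Exponent = (1.35 - 1)/1.35 = 0.259259
(P2/P1)^exp - 1 = 3.98947^0.259259 - 1 = 0.431504
W = 13.2 * 1.35 / 0.35 * 8.314 * 299.15 / 16 * 0.431504 = 3415

3415 kW


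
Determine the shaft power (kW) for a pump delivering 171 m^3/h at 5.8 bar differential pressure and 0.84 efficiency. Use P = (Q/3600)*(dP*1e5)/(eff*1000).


Q = 171 / 3600 = 0.0475 m^3/s
P = 0.0475 * (5.8 * 1e5) / 0.84 / 1000 = 32.80

32.80 kW


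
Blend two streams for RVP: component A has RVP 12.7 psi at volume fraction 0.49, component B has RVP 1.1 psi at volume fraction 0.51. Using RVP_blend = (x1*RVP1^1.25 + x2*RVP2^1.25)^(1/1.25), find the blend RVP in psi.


Chevron index: RVP_blend = (sum xi*RVPi^1.25)^(1/1.25)
RVP^1.25 terms: 0.49 * 12.7^1.25 + 0.51 * 1.1^1.25 = 12.3222
RVP_blend = 12.3222^(1/1.25) = 7.457

7.457 psi


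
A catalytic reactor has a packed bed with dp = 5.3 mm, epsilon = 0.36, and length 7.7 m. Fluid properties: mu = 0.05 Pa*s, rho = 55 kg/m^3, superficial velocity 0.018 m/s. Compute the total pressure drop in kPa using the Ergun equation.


dp = 5.3 mm = 0.0053 m
Viscous term = 150*0.05*0.018*(1-0.36)^2 / (0.0053^2*0.36^3) = 42192.4
Inertial term = 1.75*55*0.018^2*(1-0.36) / (0.0053*0.36^3) = 80.7128
dP/L = 42192.4 + 80.7128 = 42273.1 Pa/m
dP = 42273.1 * 7.7 / 1000 = 325.5 kPa

325.5 kPa


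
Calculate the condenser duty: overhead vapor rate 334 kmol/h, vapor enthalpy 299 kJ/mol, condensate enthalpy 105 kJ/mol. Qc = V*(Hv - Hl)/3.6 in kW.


Qc = 334 * (299 - 105) / 3.6 = 334 * 194 / 3.6 = 18000

18000 kW


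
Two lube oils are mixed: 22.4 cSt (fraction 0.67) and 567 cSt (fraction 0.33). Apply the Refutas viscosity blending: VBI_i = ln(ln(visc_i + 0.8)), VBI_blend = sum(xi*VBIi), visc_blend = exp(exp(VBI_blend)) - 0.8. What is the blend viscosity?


Refutas method: VBN_i = 14.534*ln(ln(visc_i + 0.8)) + 10.975, blended linearly by mass fraction; since VBN is linear in VBI_i = ln(ln(visc_i + 0.8)) and the fractions sum to 1, blend VBI directly: visc = exp(exp(VBI_blend)) - 0.8
VBI_1 = ln(ln(22.4 + 0.8)) = 1.14554
VBI_2 = ln(ln(567 + 0.8)) = 1.84716
VBI_blend = 0.67 * 1.14554 + 0.33 * 1.84716 = 1.37707
visc_blend = exp(exp(1.37707)) - 0.8 = 51.83

51.83 cSt


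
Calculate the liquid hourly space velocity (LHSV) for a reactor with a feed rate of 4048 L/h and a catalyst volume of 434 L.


LHSV = volumetric feed rate / catalyst volume
= 4048 L/h / 434 L
= 9.327 h^-1

9.327 h^-1


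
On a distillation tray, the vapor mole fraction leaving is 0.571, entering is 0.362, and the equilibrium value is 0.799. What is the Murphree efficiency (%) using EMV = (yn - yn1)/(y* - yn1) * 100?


Murphree vapor efficiency: EMV = (y_n - y_(n-1)) / (y*_n - y_(n-1)) * 100
EMV = (0.571 - 0.362) / (0.799 - 0.362) * 100 = 0.209 / 0.437 * 100 = 47.83

47.83 %


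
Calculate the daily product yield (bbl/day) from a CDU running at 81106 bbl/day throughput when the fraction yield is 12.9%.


Crude throughput = 81106 bbl/day
Fraction yield = 12.9%
yield = throughput * fraction / 100
yield = 81106 * 12.9 / 100 = 10462.674

10462.674 bbl/day


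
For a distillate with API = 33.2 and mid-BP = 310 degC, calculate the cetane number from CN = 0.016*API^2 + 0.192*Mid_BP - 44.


CN = 0.016 * 33.2^2 + 0.192 * 310 - 44
CN = 17.63584 + 59.52 - 44 = 33.15584

33.15584


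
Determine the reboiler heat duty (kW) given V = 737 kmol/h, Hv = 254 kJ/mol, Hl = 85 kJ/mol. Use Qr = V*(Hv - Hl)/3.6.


Qr = 737 * (254 - 85) / 3.6 = 737 * 169 / 3.6 = 34600

34600 kW


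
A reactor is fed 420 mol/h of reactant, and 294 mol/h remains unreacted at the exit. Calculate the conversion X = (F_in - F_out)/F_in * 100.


X = (F_in - F_out) / F_in * 100
Moles reacted = 420 - 294 = 126
X = 126 / 420 * 100
= 0.3000 * 100
= 30.00 %

30.00 %


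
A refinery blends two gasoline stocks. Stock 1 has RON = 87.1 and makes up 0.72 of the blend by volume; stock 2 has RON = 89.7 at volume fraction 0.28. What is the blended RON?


Linear blending: RON_blend = sum(vi * RONi)
Contribution 1: 0.72 * 87.1 = 62.712
Contribution 2: 0.28 * 89.7 = 25.116
RON_blend = 62.712 + 25.116 = 87.828

87.828


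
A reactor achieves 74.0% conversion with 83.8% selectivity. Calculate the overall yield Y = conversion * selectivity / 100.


Overall yield = conversion (%) * selectivity (%) / 100
Conversion = 74.0%, Selectivity = 83.8%
Y = 74.0 * 83.8 / 100
= 62.012 %

62.012 %


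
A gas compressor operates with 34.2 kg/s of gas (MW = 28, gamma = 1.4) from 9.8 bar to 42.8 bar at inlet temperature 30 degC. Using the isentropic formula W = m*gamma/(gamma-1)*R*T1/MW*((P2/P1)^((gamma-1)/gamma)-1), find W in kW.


Isentropic work: W = m*(gamma/(gamma-1))*(R*T1/MW)*((P2/P1)^((gamma-1)/gamma) - 1)
T1 = 30 + 273.15 = 303.15 K
Pressure ratio = 42.8 / 9.8 = 4.36735
Exponent = (1.4 - 1)/1.4 = 0.285714
(P2/P1)^exp - 1 = 4.36735^0.285714 - 1 = 0.523769
W = 34.2 * 1.4 / 0.4 * 8.314 * 303.15 / 28 * 0.523769 = 5643

5643 kW


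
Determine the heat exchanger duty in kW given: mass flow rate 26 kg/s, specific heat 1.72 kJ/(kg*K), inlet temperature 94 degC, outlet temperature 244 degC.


Q = m_dot * cp * delta_T
delta_T = 244 - 94 = 150 K
Q = 26 * 1.72 * 150
= 44.72 * 150
= 6708 kW

6708 kW


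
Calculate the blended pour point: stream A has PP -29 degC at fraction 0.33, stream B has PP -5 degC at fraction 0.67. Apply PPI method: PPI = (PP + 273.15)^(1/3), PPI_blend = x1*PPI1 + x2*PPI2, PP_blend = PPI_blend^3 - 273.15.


PPI_1 = (-29 + 273.15)^(1/3) = 6.25008
PPI_2 = (-5 + 273.15)^(1/3) = 6.448508
PPI_blend = 0.33 * 6.25008 + 0.67 * 6.448508 = 6.383027
PP_blend = 6.383027^3 - 273.15 = 260.0639 - 273.15 = -13.09

-13.09 degC


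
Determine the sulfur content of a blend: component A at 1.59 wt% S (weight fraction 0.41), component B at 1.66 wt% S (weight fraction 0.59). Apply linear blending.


Linear sulfur blending: S_blend = x1*S1 + x2*S2
Contribution 1: 0.41 * 1.59 = 0.6519 wt%
Contribution 2: 0.59 * 1.66 = 0.9794 wt%
S_blend = 0.6519 + 0.9794 = 1.6313

1.6313 wt%


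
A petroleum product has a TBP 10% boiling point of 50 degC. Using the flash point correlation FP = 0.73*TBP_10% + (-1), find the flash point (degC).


FP = 0.73 * 50 + (-1) = 35.5

35.5 degC


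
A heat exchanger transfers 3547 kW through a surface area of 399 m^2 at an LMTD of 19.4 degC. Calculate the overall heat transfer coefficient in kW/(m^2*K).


From Q = U*A*LMTD, U = Q / (A * LMTD)
U = 3547 / (399 * 19.4) = 3547 / 7740.6 = 0.4582

0.4582 kW/(m^2*K)


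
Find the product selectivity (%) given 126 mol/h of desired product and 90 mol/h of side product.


Selectivity = desired / (desired + undesired) * 100
Total products = 126 + 90 = 216 mol/h
S = 126 / 216 * 100
= 0.5833 * 100
= 58.33 %

58.33 %


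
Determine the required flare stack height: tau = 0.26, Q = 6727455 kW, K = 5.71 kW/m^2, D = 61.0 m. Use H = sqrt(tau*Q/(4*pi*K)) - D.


tau*Q/(4*pi*K) = 0.26 * 6727455 / (4 * pi * 5.71) = 24376.9
sqrt(24376.9) = 156.131
H = 156.131 - 61.0 = 95.13

95.13 m


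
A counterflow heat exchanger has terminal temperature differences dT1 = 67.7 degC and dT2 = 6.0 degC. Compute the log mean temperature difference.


LMTD = (dT1 - dT2) / ln(dT1/dT2)
= (67.7 - 6.0) / ln(67.7 / 6.0) = 61.7 / 2.42333 = 25.46

25.46 degC


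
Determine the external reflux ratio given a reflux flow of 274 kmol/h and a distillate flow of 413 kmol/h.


Reflux ratio definition: R = L / D (liquid returned / distillate withdrawn)
L = 274 kmol/h, D = 413 kmol/h
R = 274 / 413 = 0.6634

0.6634


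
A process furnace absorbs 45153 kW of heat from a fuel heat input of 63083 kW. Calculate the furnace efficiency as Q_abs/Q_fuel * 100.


Furnace efficiency = Q_absorbed / Q_fuel * 100
= 45153 / 63083 * 100 = 71.58

71.58 %


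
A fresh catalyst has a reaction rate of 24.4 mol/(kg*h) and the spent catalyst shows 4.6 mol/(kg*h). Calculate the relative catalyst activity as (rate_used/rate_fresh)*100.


Activity (%) = (rate_used / rate_fresh) * 100
rate_used = 4.6, rate_fresh = 24.4
= (4.6 / 24.4) * 100
= 0.1885 * 100 = 18.85

18.85 %


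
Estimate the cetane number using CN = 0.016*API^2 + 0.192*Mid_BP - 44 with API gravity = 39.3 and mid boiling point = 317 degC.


CN = 0.016 * 39.3^2 + 0.192 * 317 - 44
CN = 24.71184 + 60.864 - 44 = 41.57584

41.57584


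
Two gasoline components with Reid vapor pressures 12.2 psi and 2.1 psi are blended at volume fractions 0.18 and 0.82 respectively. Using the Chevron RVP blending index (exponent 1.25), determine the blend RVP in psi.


Chevron index: RVP_blend = (sum xi*RVPi^1.25)^(1/1.25)
RVP^1.25 terms: 0.18 * 12.2^1.25 + 0.82 * 2.1^1.25 = 6.17709
RVP_blend = 6.17709^(1/1.25) = 4.292

4.292 psi


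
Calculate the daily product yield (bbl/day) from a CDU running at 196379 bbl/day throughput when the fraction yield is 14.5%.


Crude throughput = 196379 bbl/day
Fraction yield = 14.5%
yield = throughput * fraction / 100
yield = 196379 * 14.5 / 100 = 28474.955

28474.955 bbl/day


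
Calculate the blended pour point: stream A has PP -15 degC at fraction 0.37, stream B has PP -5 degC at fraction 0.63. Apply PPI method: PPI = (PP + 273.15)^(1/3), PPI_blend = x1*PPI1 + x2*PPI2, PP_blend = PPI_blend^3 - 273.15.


PPI_1 = (-15 + 273.15)^(1/3) = 6.36733
PPI_2 = (-5 + 273.15)^(1/3) = 6.448508
PPI_blend = 0.37 * 6.36733 + 0.63 * 6.448508 = 6.418472
PP_blend = 6.418472^3 - 273.15 = 264.4204 - 273.15 = -8.73

-8.73 degC


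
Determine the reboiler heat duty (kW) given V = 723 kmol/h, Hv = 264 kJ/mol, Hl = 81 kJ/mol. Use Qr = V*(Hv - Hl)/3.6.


Qr = 723 * (264 - 81) / 3.6 = 723 * 183 / 3.6 = 36750

36750 kW


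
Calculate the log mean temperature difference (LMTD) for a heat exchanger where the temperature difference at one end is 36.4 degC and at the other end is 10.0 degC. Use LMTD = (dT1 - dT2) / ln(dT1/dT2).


LMTD = (dT1 - dT2) / ln(dT1/dT2)
= (36.4 - 10.0) / ln(36.4 / 10.0) = 26.4 / 1.29198 = 20.43

20.43 degC


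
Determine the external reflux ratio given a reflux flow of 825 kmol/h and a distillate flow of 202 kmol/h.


Reflux ratio definition: R = L / D (liquid returned / distillate withdrawn)
L = 825 kmol/h, D = 202 kmol/h
R = 825 / 202 = 4.084

4.084


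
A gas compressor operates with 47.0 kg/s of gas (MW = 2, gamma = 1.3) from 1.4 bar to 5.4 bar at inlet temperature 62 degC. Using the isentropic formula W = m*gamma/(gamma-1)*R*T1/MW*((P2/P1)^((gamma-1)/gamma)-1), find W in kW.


Isentropic work: W = m*(gamma/(gamma-1))*(R*T1/MW)*((P2/P1)^((gamma-1)/gamma) - 1)
T1 = 62 + 273.15 = 335.15 K
Pressure ratio = 5.4 / 1.4 = 3.85714
Exponent = (1.3 - 1)/1.3 = 0.230769
(P2/P1)^exp - 1 = 3.85714^0.230769 - 1 = 0.365501
W = 47.0 * 1.3 / 0.3 * 8.314 * 335.15 / 2 * 0.365501 = 103700

103700 kW


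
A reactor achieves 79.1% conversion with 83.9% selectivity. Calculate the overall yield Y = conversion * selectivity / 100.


Overall yield = conversion (%) * selectivity (%) / 100
Conversion = 79.1%, Selectivity = 83.9%
Y = 79.1 * 83.9 / 100
= 66.3649 %

66.3649 %


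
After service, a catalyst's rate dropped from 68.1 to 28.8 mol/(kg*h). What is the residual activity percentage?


Activity (%) = (rate_used / rate_fresh) * 100
rate_used = 28.8, rate_fresh = 68.1
= (28.8 / 68.1) * 100
= 0.4229 * 100 = 42.29

42.29 %


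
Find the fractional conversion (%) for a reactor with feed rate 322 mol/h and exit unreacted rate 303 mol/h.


X = (F_in - F_out) / F_in * 100
Moles reacted = 322 - 303 = 19
X = 19 / 322 * 100
= 0.05901 * 100
= 5.901 %

5.901 %


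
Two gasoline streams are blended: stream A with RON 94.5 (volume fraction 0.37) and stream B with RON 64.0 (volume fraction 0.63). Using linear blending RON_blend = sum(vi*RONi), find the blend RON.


Linear blending: RON_blend = sum(vi * RONi)
Contribution 1: 0.37 * 94.5 = 34.965
Contribution 2: 0.63 * 64.0 = 40.32
RON_blend = 34.965 + 40.32 = 75.285

75.285


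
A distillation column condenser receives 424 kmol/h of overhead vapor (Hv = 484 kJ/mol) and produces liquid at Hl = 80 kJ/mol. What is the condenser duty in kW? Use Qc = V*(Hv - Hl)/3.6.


Qc = 424 * (484 - 80) / 3.6 = 424 * 404 / 3.6 = 47580

47580 kW


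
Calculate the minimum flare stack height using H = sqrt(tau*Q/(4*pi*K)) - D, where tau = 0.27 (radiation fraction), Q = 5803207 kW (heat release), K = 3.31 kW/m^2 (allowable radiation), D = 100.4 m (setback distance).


tau*Q/(4*pi*K) = 0.27 * 5803207 / (4 * pi * 3.31) = 37669.9
sqrt(37669.9) = 194.087
H = 194.087 - 100.4 = 93.69

93.69 m


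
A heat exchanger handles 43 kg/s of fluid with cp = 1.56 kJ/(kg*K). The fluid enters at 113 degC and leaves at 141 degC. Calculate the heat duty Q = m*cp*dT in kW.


Q = m_dot * cp * delta_T
delta_T = 141 - 113 = 28 K
Q = 43 * 1.56 * 28
= 67.08 * 28
= 1878.24 kW

1878.24 kW


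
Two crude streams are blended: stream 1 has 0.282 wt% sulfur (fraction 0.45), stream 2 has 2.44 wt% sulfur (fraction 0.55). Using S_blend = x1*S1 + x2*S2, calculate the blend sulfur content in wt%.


Linear sulfur blending: S_blend = x1*S1 + x2*S2
Contribution 1: 0.45 * 0.282 = 0.1269 wt%
Contribution 2: 0.55 * 2.44 = 1.342 wt%
S_blend = 0.1269 + 1.342 = 1.4689

1.4689 wt%


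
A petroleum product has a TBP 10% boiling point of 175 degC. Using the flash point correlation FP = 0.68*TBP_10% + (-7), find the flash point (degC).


FP = 0.68 * 175 + (-7) = 112

112 degC


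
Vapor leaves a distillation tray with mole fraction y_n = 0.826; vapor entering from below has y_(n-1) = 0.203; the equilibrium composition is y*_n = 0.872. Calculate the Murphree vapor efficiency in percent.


Murphree vapor efficiency: EMV = (y_n - y_(n-1)) / (y*_n - y_(n-1)) * 100
EMV = (0.826 - 0.203) / (0.872 - 0.203) * 100 = 0.623 / 0.669 * 100 = 93.12

93.12 %


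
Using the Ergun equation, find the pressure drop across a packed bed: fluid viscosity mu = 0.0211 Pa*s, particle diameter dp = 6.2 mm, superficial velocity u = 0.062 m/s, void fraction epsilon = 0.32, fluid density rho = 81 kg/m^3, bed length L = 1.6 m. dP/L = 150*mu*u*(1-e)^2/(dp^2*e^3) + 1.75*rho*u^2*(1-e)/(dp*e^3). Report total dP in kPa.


dp = 6.2 mm = 0.0062 m
Viscous term = 150*0.0211*0.062*(1-0.32)^2 / (0.0062^2*0.32^3) = 72036.1
Inertial term = 1.75*81*0.062^2*(1-0.32) / (0.0062*0.32^3) = 1823.79
dP/L = 72036.1 + 1823.79 = 73859.9 Pa/m
dP = 73859.9 * 1.6 / 1000 = 118.2 kPa

118.2 kPa


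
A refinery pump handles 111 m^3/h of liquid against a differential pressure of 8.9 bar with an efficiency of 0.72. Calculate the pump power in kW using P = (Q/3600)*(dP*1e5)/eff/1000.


Q = 111 / 3600 = 0.0308333 m^3/s
P = 0.0308333 * (8.9 * 1e5) / 0.72 / 1000 = 38.11

38.11 kW


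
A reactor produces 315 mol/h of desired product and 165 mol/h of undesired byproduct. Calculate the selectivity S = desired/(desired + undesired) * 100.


Selectivity = desired / (desired + undesired) * 100
Total products = 315 + 165 = 480 mol/h
S = 315 / 480 * 100
= 0.6562 * 100
= 65.62 %

65.62 %


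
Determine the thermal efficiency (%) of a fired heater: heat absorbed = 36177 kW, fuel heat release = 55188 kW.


Furnace efficiency = Q_absorbed / Q_fuel * 100
= 36177 / 55188 * 100 = 65.55

65.55 %


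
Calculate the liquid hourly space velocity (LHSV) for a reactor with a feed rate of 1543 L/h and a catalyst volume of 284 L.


LHSV = volumetric feed rate / catalyst volume
= 1543 L/h / 284 L
= 5.433 h^-1

5.433 h^-1


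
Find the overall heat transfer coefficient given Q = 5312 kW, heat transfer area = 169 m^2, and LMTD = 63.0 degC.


From Q = U*A*LMTD, U = Q / (A * LMTD)
U = 5312 / (169 * 63.0) = 5312 / 10647 = 0.4989

0.4989 kW/(m^2*K)


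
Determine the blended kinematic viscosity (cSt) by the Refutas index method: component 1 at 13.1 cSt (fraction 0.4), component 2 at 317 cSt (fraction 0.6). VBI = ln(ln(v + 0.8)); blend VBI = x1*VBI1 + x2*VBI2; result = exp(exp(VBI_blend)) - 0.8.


Refutas method: VBN_i = 14.534*ln(ln(visc_i + 0.8)) + 10.975, blended linearly by mass fraction; since VBN is linear in VBI_i = ln(ln(visc_i + 0.8)) and the fractions sum to 1, blend VBI directly: visc = exp(exp(VBI_blend)) - 0.8
VBI_1 = ln(ln(13.1 + 0.8)) = 0.967702
VBI_2 = ln(ln(317 + 0.8)) = 1.75118
VBI_blend = 0.4 * 0.967702 + 0.6 * 1.75118 = 1.43779
visc_blend = exp(exp(1.43779)) - 0.8 = 66.65

66.65 cSt


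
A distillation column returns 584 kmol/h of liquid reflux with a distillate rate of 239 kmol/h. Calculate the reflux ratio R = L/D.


Reflux ratio definition: R = L / D (liquid returned / distillate withdrawn)
L = 584 kmol/h, D = 239 kmol/h
R = 584 / 239 = 2.444

2.444


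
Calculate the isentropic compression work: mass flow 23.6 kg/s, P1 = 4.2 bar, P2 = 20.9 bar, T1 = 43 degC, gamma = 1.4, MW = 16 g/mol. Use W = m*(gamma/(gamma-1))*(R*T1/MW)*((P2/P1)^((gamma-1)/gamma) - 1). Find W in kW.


Isentropic work: W = m*(gamma/(gamma-1))*(R*T1/MW)*((P2/P1)^((gamma-1)/gamma) - 1)
T1 = 43 + 273.15 = 316.15 K
Pressure ratio = 20.9 / 4.2 = 4.97619
Exponent = (1.4 - 1)/1.4 = 0.285714
(P2/P1)^exp - 1 = 4.97619^0.285714 - 1 = 0.58166
W = 23.6 * 1.4 / 0.4 * 8.314 * 316.15 / 16 * 0.58166 = 7893

7893 kW


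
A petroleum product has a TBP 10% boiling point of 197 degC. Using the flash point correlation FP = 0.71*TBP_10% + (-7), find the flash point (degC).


FP = 0.71 * 197 + (-7) = 132.87

132.87 degC


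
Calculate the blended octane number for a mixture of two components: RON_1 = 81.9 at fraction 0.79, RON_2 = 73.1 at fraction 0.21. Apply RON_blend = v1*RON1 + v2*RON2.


Linear blending: RON_blend = sum(vi * RONi)
Contribution 1: 0.79 * 81.9 = 64.701
Contribution 2: 0.21 * 73.1 = 15.351
RON_blend = 64.701 + 15.351 = 80.052

80.052


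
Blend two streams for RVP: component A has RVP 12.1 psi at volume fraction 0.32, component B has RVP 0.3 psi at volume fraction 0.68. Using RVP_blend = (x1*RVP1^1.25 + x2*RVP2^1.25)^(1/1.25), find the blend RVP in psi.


Chevron index: RVP_blend = (sum xi*RVPi^1.25)^(1/1.25)
RVP^1.25 terms: 0.32 * 12.1^1.25 + 0.68 * 0.3^1.25 = 7.37255
RVP_blend = 7.37255^(1/1.25) = 4.944

4.944 psi


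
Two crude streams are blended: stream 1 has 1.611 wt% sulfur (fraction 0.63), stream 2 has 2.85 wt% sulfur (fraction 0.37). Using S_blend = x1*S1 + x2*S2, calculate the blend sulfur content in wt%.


Linear sulfur blending: S_blend = x1*S1 + x2*S2
Contribution 1: 0.63 * 1.611 = 1.01493 wt%
Contribution 2: 0.37 * 2.85 = 1.0545 wt%
S_blend = 1.01493 + 1.0545 = 2.06943

2.06943 wt%


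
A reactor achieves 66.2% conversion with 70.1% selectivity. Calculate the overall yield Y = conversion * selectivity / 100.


Overall yield = conversion (%) * selectivity (%) / 100
Conversion = 66.2%, Selectivity = 70.1%
Y = 66.2 * 70.1 / 100
= 46.4062 %

46.4062 %


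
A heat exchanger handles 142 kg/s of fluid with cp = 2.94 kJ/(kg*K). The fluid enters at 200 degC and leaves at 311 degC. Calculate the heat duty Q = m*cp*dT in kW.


Q = m_dot * cp * delta_T
delta_T = 311 - 200 = 111 K
Q = 142 * 2.94 * 111
= 417.48 * 111
= 46340.28 kW

46340.28 kW


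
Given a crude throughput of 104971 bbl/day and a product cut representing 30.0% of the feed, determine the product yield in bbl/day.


Crude throughput = 104971 bbl/day
Fraction yield = 30.0%
yield = throughput * fraction / 100
yield = 104971 * 30.0 / 100 = 31491.3

31491.3 bbl/day


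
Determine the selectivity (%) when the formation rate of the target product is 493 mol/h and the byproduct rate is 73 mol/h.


Selectivity = desired / (desired + undesired) * 100
Total products = 493 + 73 = 566 mol/h
S = 493 / 566 * 100
= 0.8710 * 100
= 87.10 %

87.10 %


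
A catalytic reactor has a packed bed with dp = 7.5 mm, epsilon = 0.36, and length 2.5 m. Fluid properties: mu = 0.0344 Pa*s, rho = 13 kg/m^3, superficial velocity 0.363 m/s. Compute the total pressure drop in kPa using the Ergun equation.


dp = 7.5 mm = 0.0075 m
Viscous term = 150*0.0344*0.363*(1-0.36)^2 / (0.0075^2*0.36^3) = 292339
Inertial term = 1.75*13*0.363^2*(1-0.36) / (0.0075*0.36^3) = 5482.84
dP/L = 292339 + 5482.84 = 297822 Pa/m
dP = 297822 * 2.5 / 1000 = 744.6 kPa

744.6 kPa


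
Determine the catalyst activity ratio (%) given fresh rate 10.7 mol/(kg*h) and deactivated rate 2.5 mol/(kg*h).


Activity (%) = (rate_used / rate_fresh) * 100
rate_used = 2.5, rate_fresh = 10.7
= (2.5 / 10.7) * 100
= 0.2336 * 100 = 23.36

23.36 %


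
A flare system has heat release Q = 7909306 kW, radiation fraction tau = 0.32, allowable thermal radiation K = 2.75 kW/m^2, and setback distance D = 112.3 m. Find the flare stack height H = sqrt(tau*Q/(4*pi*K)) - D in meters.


tau*Q/(4*pi*K) = 0.32 * 7909306 / (4 * pi * 2.75) = 73239.6
sqrt(73239.6) = 270.628
H = 270.628 - 112.3 = 158.3

158.3 m


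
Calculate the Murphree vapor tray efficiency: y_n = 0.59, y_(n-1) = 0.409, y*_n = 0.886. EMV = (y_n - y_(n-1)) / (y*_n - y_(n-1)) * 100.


Murphree vapor efficiency: EMV = (y_n - y_(n-1)) / (y*_n - y_(n-1)) * 100
EMV = (0.59 - 0.409) / (0.886 - 0.409) * 100 = 0.181 / 0.477 * 100 = 37.95

37.95 %


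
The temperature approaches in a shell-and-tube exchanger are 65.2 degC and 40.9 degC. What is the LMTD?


LMTD = (dT1 - dT2) / ln(dT1/dT2)
= (65.2 - 40.9) / ln(65.2 / 40.9) = 24.3 / 0.466329 = 52.11

52.11 degC


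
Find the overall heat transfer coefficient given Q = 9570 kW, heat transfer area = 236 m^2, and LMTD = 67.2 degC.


From Q = U*A*LMTD, U = Q / (A * LMTD)
U = 9570 / (236 * 67.2) = 9570 / 15859.2 = 0.6034

0.6034 kW/(m^2*K)


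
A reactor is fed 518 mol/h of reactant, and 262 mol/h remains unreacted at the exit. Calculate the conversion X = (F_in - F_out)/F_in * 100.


X = (F_in - F_out) / F_in * 100
Moles reacted = 518 - 262 = 256
X = 256 / 518 * 100
= 0.4942 * 100
= 49.42 %

49.42 %


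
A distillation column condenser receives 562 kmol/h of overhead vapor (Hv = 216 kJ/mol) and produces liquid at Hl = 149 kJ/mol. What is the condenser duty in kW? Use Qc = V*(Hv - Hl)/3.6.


Qc = 562 * (216 - 149) / 3.6 = 562 * 67 / 3.6 = 10460

10460 kW


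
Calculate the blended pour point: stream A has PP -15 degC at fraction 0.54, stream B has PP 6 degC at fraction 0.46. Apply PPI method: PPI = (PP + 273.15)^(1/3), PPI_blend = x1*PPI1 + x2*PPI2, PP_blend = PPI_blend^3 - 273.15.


PPI_1 = (-15 + 273.15)^(1/3) = 6.36733
PPI_2 = (6 + 273.15)^(1/3) = 6.535506
PPI_blend = 0.54 * 6.36733 + 0.46 * 6.535506 = 6.444691
PP_blend = 6.444691^3 - 273.15 = 267.6741 - 273.15 = -5.48

-5.48 degC


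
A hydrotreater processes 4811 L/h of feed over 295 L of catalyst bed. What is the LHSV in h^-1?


LHSV = volumetric feed rate / catalyst volume
= 4811 L/h / 295 L
= 16.31 h^-1

16.31 h^-1


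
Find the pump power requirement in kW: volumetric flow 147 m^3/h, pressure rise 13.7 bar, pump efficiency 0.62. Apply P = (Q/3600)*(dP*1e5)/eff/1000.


Q = 147 / 3600 = 0.0408333 m^3/s
P = 0.0408333 * (13.7 * 1e5) / 0.62 / 1000 = 90.23

90.23 kW


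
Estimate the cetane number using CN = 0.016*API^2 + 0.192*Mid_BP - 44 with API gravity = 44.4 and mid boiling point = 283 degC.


CN = 0.016 * 44.4^2 + 0.192 * 283 - 44
CN = 31.54176 + 54.336 - 44 = 41.87776

41.87776


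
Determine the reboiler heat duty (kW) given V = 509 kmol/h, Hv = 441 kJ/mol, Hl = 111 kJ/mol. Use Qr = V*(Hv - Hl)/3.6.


Qr = 509 * (441 - 111) / 3.6 = 509 * 330 / 3.6 = 46660

46660 kW


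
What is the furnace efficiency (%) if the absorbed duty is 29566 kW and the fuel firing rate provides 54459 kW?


Furnace efficiency = Q_absorbed / Q_fuel * 100
= 29566 / 54459 * 100 = 54.29

54.29 %


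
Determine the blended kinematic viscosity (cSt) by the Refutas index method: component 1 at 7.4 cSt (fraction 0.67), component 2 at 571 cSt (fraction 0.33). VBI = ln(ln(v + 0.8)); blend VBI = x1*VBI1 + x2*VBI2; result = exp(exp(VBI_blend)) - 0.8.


Refutas method: VBN_i = 14.534*ln(ln(visc_i + 0.8)) + 10.975, blended linearly by mass fraction; since VBN is linear in VBI_i = ln(ln(visc_i + 0.8)) and the fractions sum to 1, blend VBI directly: visc = exp(exp(VBI_blend)) - 0.8
VBI_1 = ln(ln(7.4 + 0.8)) = 0.743904
VBI_2 = ln(ln(571 + 0.8)) = 1.84826
VBI_blend = 0.67 * 0.743904 + 0.33 * 1.84826 = 1.10834
visc_blend = exp(exp(1.10834)) - 0.8 = 19.88

19.88 cSt


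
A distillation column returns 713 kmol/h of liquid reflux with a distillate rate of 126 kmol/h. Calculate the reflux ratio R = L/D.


Reflux ratio definition: R = L / D (liquid returned / distillate withdrawn)
L = 713 kmol/h, D = 126 kmol/h
R = 713 / 126 = 5.659

5.659


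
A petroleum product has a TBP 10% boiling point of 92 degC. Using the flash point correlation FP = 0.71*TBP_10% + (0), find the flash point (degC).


FP = 0.71 * 92 + (0) = 65.32

65.32 degC


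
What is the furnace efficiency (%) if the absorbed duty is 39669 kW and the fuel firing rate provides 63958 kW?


Furnace efficiency = Q_absorbed / Q_fuel * 100
= 39669 / 63958 * 100 = 62.02

62.02 %


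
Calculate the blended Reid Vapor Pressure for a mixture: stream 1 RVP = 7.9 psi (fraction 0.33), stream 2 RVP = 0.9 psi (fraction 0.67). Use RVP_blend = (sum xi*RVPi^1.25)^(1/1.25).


Chevron index: RVP_blend = (sum xi*RVPi^1.25)^(1/1.25)
RVP^1.25 terms: 0.33 * 7.9^1.25 + 0.67 * 0.9^1.25 = 4.95799
RVP_blend = 4.95799^(1/1.25) = 3.600

3.600 psi


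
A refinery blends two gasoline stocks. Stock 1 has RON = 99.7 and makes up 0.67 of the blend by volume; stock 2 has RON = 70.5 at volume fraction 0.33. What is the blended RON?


Linear blending: RON_blend = sum(vi * RONi)
Contribution 1: 0.67 * 99.7 = 66.799
Contribution 2: 0.33 * 70.5 = 23.265
RON_blend = 66.799 + 23.265 = 90.064

90.064


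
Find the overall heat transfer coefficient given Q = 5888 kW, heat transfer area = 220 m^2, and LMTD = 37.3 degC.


From Q = U*A*LMTD, U = Q / (A * LMTD)
U = 5888 / (220 * 37.3) = 5888 / 8206 = 0.7175

0.7175 kW/(m^2*K)


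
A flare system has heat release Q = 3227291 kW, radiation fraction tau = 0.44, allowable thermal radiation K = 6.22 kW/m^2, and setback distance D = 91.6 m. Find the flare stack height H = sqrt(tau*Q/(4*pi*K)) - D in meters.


tau*Q/(4*pi*K) = 0.44 * 3227291 / (4 * pi * 6.22) = 18167.3
sqrt(18167.3) = 134.786
H = 134.786 - 91.6 = 43.19

43.19 m


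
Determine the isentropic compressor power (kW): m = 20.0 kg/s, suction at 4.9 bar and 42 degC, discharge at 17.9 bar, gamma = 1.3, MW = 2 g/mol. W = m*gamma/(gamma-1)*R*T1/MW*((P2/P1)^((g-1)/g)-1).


Isentropic work: W = m*(gamma/(gamma-1))*(R*T1/MW)*((P2/P1)^((gamma-1)/gamma) - 1)
T1 = 42 + 273.15 = 315.15 K
Pressure ratio = 17.9 / 4.9 = 3.65306
Exponent = (1.3 - 1)/1.3 = 0.230769
(P2/P1)^exp - 1 = 3.65306^0.230769 - 1 = 0.348478
W = 20.0 * 1.3 / 0.3 * 8.314 * 315.15 / 2 * 0.348478 = 39570

39570 kW


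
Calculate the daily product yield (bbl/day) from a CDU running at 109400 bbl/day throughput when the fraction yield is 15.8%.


Crude throughput = 109400 bbl/day
Fraction yield = 15.8%
yield = throughput * fraction / 100
yield = 109400 * 15.8 / 100 = 17285.2

17285.2 bbl/day


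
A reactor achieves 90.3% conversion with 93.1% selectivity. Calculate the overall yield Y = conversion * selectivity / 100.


Overall yield = conversion (%) * selectivity (%) / 100
Conversion = 90.3%, Selectivity = 93.1%
Y = 90.3 * 93.1 / 100
= 84.0693 %

84.0693 %


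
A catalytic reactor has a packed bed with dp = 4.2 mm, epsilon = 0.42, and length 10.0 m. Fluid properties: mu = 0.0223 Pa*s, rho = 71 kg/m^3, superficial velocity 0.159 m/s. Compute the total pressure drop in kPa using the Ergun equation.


dp = 4.2 mm = 0.0042 m
Viscous term = 150*0.0223*0.159*(1-0.42)^2 / (0.0042^2*0.42^3) = 136900
Inertial term = 1.75*71*0.159^2*(1-0.42) / (0.0042*0.42^3) = 5854.93
dP/L = 136900 + 5854.93 = 142755 Pa/m
dP = 142755 * 10.0 / 1000 = 1428 kPa

1428 kPa


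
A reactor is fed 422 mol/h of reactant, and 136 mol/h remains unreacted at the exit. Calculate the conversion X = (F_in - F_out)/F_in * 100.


X = (F_in - F_out) / F_in * 100
Moles reacted = 422 - 136 = 286
X = 286 / 422 * 100
= 0.6777 * 100
= 67.77 %

67.77 %


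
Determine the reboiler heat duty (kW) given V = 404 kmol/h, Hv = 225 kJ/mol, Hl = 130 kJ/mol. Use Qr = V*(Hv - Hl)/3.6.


Qr = 404 * (225 - 130) / 3.6 = 404 * 95 / 3.6 = 10660

10660 kW


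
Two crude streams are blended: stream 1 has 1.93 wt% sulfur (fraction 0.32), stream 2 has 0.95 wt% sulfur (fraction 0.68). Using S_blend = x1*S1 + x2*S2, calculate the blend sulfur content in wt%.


Linear sulfur blending: S_blend = x1*S1 + x2*S2
Contribution 1: 0.32 * 1.93 = 0.6176 wt%
Contribution 2: 0.68 * 0.95 = 0.646 wt%
S_blend = 0.6176 + 0.646 = 1.2636

1.2636 wt%


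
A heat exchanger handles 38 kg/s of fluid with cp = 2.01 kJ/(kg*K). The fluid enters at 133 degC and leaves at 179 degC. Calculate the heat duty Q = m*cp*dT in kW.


Q = m_dot * cp * delta_T
delta_T = 179 - 133 = 46 K
Q = 38 * 2.01 * 46
= 76.38 * 46
= 3513.48 kW

3513.48 kW


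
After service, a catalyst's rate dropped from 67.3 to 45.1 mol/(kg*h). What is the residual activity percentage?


Activity (%) = (rate_used / rate_fresh) * 100
rate_used = 45.1, rate_fresh = 67.3
= (45.1 / 67.3) * 100
= 0.6701 * 100 = 67.01

67.01 %


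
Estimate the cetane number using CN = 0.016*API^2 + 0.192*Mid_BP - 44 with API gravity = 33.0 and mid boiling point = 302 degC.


CN = 0.016 * 33.0^2 + 0.192 * 302 - 44
CN = 17.424 + 57.984 - 44 = 31.408

31.408


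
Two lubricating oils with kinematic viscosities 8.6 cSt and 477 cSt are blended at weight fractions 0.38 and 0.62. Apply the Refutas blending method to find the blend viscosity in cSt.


Refutas method: VBN_i = 14.534*ln(ln(visc_i + 0.8)) + 10.975, blended linearly by mass fraction; since VBN is linear in VBI_i = ln(ln(visc_i + 0.8)) and the fractions sum to 1, blend VBI directly: visc = exp(exp(VBI_blend)) - 0.8
VBI_1 = ln(ln(8.6 + 0.8)) = 0.806793
VBI_2 = ln(ln(477 + 0.8)) = 1.81957
VBI_blend = 0.38 * 0.806793 + 0.62 * 1.81957 = 1.43471
visc_blend = exp(exp(1.43471)) - 0.8 = 65.78

65.78 cSt


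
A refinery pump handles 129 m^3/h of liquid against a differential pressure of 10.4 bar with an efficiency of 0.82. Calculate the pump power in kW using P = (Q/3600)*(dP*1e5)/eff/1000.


Q = 129 / 3600 = 0.0358333 m^3/s
P = 0.0358333 * (10.4 * 1e5) / 0.82 / 1000 = 45.45

45.45 kW


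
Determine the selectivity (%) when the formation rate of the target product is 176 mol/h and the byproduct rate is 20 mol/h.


Selectivity = desired / (desired + undesired) * 100
Total products = 176 + 20 = 196 mol/h
S = 176 / 196 * 100
= 0.8980 * 100
= 89.80 %

89.80 %


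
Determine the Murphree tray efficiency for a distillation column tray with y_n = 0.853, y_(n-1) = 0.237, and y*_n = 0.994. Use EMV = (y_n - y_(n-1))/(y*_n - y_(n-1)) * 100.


Murphree vapor efficiency: EMV = (y_n - y_(n-1)) / (y*_n - y_(n-1)) * 100
EMV = (0.853 - 0.237) / (0.994 - 0.237) * 100 = 0.616 / 0.757 * 100 = 81.37

81.37 %


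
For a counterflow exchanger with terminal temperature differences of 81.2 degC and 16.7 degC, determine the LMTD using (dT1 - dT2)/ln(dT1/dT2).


LMTD = (dT1 - dT2) / ln(dT1/dT2)
= (81.2 - 16.7) / ln(81.2 / 16.7) = 64.5 / 1.58151 = 40.78

40.78 degC


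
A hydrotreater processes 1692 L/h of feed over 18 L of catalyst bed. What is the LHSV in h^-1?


LHSV = volumetric feed rate / catalyst volume
= 1692 L/h / 18 L
= 94.00 h^-1

94.00 h^-1


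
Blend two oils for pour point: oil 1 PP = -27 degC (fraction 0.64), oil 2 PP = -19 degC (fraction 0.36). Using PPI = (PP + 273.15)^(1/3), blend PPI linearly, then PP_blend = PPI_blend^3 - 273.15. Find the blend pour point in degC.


PPI_1 = (-27 + 273.15)^(1/3) = 6.2671
PPI_2 = (-19 + 273.15)^(1/3) = 6.334272
PPI_blend = 0.64 * 6.2671 + 0.36 * 6.334272 = 6.291282
PP_blend = 6.291282^3 - 273.15 = 249.0104 - 273.15 = -24.14

-24.14 degC


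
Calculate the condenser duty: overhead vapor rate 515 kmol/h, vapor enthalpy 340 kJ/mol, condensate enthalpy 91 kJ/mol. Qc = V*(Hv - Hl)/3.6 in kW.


Qc = 515 * (340 - 91) / 3.6 = 515 * 249 / 3.6 = 35620

35620 kW


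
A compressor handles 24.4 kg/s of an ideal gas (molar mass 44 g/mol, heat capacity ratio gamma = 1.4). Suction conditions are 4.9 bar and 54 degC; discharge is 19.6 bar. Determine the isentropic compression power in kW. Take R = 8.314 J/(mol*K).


Isentropic work: W = m*(gamma/(gamma-1))*(R*T1/MW)*((P2/P1)^((gamma-1)/gamma) - 1)
T1 = 54 + 273.15 = 327.15 K
Pressure ratio = 19.6 / 4.9 = 4
Exponent = (1.4 - 1)/1.4 = 0.285714
(P2/P1)^exp - 1 = 4^0.285714 - 1 = 0.485994
W = 24.4 * 1.4 / 0.4 * 8.314 * 327.15 / 44 * 0.485994 = 2566

2566 kW


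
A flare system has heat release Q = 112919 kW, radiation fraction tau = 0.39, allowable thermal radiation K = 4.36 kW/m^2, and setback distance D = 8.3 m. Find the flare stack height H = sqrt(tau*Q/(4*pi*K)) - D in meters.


tau*Q/(4*pi*K) = 0.39 * 112919 / (4 * pi * 4.36) = 803.776
sqrt(803.776) = 28.3509
H = 28.3509 - 8.3 = 20.05

20.05 m


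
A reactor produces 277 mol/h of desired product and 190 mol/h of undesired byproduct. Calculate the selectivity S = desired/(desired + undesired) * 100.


Selectivity = desired / (desired + undesired) * 100
Total products = 277 + 190 = 467 mol/h
S = 277 / 467 * 100
= 0.5931 * 100
= 59.31 %

59.31 %


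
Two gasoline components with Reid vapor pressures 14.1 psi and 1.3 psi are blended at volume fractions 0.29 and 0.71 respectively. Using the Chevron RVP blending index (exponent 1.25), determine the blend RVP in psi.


Chevron index: RVP_blend = (sum xi*RVPi^1.25)^(1/1.25)
RVP^1.25 terms: 0.29 * 14.1^1.25 + 0.71 * 1.3^1.25 = 8.90916
RVP_blend = 8.90916^(1/1.25) = 5.753

5.753 psi


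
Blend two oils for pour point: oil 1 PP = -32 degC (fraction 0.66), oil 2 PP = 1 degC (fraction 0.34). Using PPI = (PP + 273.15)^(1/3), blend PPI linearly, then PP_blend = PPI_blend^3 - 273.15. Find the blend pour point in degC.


PPI_1 = (-32 + 273.15)^(1/3) = 6.224375
PPI_2 = (1 + 273.15)^(1/3) = 6.49625
PPI_blend = 0.66 * 6.224375 + 0.34 * 6.49625 = 6.316813
PP_blend = 6.316813^3 - 273.15 = 252.0543 - 273.15 = -21.1

-21.1 degC


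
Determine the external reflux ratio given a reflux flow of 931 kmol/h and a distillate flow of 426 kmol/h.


Reflux ratio definition: R = L / D (liquid returned / distillate withdrawn)
L = 931 kmol/h, D = 426 kmol/h
R = 931 / 426 = 2.185

2.185


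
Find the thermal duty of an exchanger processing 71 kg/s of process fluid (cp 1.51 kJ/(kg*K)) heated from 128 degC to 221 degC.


Q = m_dot * cp * delta_T
delta_T = 221 - 128 = 93 K
Q = 71 * 1.51 * 93
= 107.21 * 93
= 9970.53 kW

9970.53 kW
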